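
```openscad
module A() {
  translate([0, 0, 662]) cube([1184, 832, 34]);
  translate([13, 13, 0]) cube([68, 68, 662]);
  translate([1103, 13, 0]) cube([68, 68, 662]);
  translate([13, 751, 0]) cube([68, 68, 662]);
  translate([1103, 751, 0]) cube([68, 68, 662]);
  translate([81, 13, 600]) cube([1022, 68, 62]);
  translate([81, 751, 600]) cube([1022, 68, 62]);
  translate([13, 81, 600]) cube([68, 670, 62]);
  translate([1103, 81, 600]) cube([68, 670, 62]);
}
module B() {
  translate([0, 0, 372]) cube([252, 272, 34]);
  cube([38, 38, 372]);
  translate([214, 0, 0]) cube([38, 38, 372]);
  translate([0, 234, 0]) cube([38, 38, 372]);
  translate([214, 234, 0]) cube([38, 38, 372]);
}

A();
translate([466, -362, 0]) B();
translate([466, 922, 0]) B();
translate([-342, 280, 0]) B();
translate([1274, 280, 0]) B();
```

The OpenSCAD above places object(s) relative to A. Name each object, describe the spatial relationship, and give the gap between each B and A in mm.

Each stool's nearest face is 90 mm from the table's bounding box.

A is a table. B is a stool. Four stools sit around the table at the −y, +y, −x, +x sides. The gap between each stool and the table is 90 mm.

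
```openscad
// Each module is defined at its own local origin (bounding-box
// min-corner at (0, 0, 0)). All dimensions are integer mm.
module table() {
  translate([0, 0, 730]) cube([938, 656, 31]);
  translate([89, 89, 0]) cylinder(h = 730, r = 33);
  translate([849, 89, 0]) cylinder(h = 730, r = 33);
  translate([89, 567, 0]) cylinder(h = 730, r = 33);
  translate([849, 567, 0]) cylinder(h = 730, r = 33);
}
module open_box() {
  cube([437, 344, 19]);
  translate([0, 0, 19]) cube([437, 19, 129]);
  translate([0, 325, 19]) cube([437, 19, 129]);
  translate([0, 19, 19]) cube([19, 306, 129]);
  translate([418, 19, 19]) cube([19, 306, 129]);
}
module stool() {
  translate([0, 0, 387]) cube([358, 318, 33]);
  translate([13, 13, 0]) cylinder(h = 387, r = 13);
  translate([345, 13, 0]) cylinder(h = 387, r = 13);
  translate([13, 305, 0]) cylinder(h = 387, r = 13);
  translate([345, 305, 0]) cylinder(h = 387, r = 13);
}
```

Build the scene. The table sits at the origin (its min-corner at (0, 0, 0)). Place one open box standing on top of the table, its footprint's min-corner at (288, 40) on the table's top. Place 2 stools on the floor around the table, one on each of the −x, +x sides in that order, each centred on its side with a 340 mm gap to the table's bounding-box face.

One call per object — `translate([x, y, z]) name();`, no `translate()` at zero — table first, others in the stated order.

table();
translate([288, 40, 761]) open_box();
translate([-698, 169, 0]) stool();
translate([1278, 169, 0]) stool();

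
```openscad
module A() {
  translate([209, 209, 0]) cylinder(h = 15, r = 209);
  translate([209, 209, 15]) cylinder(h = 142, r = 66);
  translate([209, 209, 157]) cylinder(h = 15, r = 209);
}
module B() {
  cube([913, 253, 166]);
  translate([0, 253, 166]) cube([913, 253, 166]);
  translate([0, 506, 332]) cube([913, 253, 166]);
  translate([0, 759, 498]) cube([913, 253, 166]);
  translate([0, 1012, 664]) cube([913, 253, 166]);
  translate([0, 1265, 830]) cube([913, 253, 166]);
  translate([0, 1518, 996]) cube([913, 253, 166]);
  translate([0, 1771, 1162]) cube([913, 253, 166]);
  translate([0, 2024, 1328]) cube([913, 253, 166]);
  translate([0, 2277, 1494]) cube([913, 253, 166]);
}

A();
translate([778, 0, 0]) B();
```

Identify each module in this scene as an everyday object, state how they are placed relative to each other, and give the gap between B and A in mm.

The staircase's nearest face is 360 mm from the spool's +x face.

A is a spool. B is a staircase. The staircase is on the floor beside the spool on its +x side. The gap between the staircase and the spool is 360 mm.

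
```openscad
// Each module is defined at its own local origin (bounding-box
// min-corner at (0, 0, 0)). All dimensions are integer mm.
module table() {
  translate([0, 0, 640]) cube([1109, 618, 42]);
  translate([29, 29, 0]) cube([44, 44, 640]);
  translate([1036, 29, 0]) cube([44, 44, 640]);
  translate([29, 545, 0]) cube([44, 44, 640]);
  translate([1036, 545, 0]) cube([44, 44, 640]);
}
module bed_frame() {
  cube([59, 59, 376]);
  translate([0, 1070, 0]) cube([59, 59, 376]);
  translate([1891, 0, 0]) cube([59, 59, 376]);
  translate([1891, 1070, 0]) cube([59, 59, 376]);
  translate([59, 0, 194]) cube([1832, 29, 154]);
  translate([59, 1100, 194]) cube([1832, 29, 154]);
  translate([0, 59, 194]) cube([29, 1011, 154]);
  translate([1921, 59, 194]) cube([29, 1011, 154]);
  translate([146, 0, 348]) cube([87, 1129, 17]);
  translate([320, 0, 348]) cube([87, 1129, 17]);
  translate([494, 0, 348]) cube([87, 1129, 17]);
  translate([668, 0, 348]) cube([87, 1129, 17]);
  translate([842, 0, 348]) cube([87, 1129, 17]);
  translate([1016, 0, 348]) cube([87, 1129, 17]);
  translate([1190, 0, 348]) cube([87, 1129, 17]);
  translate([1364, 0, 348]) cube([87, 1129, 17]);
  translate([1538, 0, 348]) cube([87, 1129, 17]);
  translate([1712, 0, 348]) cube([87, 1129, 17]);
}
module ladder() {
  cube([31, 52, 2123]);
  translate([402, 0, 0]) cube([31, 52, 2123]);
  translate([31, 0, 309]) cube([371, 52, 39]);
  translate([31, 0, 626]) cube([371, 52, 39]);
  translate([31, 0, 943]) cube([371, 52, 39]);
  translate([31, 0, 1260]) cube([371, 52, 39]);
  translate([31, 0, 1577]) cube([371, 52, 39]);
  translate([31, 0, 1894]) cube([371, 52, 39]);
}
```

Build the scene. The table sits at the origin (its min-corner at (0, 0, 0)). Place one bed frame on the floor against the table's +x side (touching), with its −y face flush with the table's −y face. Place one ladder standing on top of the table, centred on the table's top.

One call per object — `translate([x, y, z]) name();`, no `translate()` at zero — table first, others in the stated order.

table();
translate([1109, 0, 0]) bed_frame();
translate([338, 283, 682]) ladder();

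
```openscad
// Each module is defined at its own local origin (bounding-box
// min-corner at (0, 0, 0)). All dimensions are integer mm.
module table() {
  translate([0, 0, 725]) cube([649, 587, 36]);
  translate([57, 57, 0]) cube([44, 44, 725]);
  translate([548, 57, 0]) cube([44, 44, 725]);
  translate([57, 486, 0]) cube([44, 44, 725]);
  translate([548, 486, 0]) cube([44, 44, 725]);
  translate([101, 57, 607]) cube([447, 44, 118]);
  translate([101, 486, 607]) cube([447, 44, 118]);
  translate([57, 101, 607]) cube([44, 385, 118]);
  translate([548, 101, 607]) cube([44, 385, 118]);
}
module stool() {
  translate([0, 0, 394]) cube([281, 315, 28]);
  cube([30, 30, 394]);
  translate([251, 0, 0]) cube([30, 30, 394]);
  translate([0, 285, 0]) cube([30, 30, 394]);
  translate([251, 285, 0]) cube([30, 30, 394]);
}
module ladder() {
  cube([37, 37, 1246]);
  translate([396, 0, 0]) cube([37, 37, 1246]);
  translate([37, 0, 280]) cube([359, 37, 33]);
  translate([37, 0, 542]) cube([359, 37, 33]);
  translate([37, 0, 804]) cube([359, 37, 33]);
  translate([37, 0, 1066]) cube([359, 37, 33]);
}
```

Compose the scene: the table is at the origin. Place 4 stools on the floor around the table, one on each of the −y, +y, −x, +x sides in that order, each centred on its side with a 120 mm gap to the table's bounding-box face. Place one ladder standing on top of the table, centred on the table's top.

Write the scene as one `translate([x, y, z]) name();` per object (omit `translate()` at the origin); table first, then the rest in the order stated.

table();
translate([184, -435, 0]) stool();
translate([184, 707, 0]) stool();
translate([-401, 136, 0]) stool();
translate([769, 136, 0]) stool();
translate([108, 275, 761]) ladder();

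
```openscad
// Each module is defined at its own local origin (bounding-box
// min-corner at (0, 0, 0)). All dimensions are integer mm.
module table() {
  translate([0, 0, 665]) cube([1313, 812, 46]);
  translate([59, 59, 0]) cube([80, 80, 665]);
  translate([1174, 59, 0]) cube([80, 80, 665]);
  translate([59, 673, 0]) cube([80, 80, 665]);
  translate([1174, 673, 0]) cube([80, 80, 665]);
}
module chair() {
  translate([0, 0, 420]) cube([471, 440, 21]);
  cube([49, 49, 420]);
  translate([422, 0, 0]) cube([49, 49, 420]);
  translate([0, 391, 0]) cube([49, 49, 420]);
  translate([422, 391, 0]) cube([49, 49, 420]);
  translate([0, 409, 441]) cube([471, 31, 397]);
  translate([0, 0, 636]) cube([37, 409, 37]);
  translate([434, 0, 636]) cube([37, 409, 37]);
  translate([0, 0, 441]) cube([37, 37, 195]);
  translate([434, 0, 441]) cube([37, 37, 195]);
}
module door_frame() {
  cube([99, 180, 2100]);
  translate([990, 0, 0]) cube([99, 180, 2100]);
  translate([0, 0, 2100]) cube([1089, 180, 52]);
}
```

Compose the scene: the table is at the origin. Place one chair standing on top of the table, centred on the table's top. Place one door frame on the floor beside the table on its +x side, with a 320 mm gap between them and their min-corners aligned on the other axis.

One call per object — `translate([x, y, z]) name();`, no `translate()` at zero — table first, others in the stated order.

table();
translate([421, 186, 711]) chair();
translate([1633, 0, 0]) door_frame();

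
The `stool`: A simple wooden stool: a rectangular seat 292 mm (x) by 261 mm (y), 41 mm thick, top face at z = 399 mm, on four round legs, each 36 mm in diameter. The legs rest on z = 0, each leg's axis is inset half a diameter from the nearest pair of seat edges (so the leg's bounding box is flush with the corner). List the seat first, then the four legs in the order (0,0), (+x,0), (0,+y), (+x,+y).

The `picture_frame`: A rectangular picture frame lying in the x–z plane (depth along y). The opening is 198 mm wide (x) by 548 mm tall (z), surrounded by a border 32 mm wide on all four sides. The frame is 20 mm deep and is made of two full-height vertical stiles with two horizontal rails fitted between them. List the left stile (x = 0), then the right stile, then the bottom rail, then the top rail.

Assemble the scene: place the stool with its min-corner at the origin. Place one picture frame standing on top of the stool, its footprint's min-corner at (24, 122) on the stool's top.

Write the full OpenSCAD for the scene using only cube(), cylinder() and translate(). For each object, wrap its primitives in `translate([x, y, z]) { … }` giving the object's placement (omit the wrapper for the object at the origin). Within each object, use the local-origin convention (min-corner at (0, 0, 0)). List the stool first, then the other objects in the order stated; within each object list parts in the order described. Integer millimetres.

translate([0, 0, 358]) cube([292, 261, 41]);
translate([18, 18, 0]) cylinder(h = 358, r = 18);
translate([274, 18, 0]) cylinder(h = 358, r = 18);
translate([18, 243, 0]) cylinder(h = 358, r = 18);
translate([274, 243, 0]) cylinder(h = 358, r = 18);
translate([24, 122, 399]) {
  cube([32, 20, 612]);
  translate([230, 0, 0]) cube([32, 20, 612]);
  translate([32, 0, 0]) cube([198, 20, 32]);
  translate([32, 0, 580]) cube([198, 20, 32]);
}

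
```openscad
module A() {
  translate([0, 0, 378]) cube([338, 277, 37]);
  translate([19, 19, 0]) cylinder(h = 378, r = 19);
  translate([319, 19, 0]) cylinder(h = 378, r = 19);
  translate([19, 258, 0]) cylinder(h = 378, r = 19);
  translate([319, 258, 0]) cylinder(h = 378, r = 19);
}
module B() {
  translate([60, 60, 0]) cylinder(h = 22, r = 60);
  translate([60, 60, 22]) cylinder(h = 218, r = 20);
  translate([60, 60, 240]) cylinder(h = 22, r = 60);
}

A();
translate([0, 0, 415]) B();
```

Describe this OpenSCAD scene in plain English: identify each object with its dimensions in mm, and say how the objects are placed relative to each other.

A is a simple wooden stool: a rectangular seat 338 mm (x) by 277 mm (y), 37 mm thick, top face at z = 415 mm, on four round legs, each 38 mm in diameter. The legs rest on z = 0, each leg's axis is inset half a diameter from the nearest pair of seat edges (so the leg's bounding box is flush with the corner).

B is a spool: two coaxial disc flanges of radius 60 mm and thickness 22 mm, joined by a core cylinder of radius 20 mm and height 218 mm. The lower flange rests on z = 0 and the three cylinders share a vertical axis.

The spool is on top of the stool.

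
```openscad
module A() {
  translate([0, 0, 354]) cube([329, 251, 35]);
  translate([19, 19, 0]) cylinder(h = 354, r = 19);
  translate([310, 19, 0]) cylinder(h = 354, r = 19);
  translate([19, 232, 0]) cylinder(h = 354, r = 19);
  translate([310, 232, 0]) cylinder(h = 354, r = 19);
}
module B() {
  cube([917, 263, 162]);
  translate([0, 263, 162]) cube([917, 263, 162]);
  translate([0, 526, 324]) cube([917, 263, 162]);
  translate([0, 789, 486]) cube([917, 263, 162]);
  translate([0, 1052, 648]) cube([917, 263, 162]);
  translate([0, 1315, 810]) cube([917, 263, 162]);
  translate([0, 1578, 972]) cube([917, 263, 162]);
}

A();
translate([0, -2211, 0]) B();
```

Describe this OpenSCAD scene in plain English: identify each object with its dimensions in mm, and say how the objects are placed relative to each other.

A is a simple wooden stool: a rectangular seat 329 mm (x) by 251 mm (y), 35 mm thick, top face at z = 389 mm, on four round legs, each 38 mm in diameter. The legs rest on z = 0, each leg's axis is inset half a diameter from the nearest pair of seat edges (so the leg's bounding box is flush with the corner).

B is a run of 7 identical solid stair steps. Each tread is 917×263 mm and each step block is 162 mm high. Step 1 rests on the floor; step k is offset from step 1 by (k−1)×263 mm in y and (k−1)×162 mm in z.

The staircase is on the floor beside the stool on its −y side.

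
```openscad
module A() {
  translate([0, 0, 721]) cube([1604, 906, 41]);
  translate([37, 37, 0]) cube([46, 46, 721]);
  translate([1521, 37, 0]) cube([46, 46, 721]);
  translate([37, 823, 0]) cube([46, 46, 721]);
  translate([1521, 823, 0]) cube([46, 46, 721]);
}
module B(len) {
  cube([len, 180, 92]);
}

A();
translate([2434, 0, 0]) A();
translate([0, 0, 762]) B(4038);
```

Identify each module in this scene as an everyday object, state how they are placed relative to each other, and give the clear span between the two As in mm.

A is a table. B is a beam. A beam spans the tops of two tables. The clear span between the two tables is 830 mm.

Second table starts at x = 2434; first ends at x = 1604; clear span = 2434 − 1604 = 830 mm.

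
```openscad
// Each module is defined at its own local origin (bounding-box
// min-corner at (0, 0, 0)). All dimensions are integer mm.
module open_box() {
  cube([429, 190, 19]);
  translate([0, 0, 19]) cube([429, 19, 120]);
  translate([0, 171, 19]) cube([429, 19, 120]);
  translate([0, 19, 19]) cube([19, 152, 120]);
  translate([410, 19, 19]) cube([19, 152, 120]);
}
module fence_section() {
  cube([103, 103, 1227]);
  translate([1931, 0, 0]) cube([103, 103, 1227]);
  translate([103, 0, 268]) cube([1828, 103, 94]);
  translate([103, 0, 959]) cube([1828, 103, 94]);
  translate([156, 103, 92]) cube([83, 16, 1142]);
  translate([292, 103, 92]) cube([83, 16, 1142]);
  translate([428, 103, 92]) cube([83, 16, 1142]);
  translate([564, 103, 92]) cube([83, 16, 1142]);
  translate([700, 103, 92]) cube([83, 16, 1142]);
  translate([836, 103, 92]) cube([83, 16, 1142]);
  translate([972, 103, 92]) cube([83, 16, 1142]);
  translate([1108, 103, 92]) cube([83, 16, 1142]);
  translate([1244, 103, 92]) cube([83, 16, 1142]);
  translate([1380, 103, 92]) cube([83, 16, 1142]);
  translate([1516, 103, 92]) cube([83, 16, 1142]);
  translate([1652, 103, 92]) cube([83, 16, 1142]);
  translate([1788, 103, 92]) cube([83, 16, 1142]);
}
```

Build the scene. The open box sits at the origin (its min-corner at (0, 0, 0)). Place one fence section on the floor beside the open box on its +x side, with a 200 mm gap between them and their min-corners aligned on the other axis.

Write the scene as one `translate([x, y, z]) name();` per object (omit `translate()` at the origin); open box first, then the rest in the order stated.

open_box();
translate([629, 0, 0]) fence_section();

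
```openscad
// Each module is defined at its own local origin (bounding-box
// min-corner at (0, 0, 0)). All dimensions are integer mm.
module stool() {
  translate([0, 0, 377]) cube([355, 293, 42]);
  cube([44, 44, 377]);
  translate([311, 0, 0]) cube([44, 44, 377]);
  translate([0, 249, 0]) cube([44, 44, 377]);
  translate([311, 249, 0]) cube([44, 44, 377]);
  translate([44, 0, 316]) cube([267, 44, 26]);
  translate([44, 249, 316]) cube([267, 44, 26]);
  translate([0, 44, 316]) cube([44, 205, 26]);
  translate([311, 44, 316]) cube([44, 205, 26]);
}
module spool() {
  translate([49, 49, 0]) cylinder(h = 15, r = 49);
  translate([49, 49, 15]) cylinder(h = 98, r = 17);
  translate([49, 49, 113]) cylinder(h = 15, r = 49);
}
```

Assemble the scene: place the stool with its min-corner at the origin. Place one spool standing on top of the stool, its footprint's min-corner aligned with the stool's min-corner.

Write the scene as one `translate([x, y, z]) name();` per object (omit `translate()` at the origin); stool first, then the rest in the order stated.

stool();
translate([0, 0, 419]) spool();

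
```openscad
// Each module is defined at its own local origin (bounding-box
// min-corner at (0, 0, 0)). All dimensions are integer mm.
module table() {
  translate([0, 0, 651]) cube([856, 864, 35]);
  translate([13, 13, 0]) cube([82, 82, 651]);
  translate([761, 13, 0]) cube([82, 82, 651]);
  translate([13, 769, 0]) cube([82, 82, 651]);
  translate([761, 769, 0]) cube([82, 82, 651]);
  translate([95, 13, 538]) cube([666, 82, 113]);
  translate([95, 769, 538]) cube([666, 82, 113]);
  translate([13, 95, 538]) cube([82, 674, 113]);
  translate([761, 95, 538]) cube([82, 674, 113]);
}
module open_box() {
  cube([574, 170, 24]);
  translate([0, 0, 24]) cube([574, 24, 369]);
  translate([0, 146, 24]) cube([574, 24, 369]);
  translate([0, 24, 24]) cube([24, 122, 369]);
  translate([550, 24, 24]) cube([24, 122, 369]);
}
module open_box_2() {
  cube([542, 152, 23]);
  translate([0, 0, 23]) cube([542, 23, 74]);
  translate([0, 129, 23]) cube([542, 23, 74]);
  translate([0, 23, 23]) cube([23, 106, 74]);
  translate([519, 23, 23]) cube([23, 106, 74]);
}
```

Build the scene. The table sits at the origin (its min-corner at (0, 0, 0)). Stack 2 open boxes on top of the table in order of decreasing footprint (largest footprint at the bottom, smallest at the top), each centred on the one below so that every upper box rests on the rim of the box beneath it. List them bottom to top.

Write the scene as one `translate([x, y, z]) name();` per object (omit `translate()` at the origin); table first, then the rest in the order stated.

table();
translate([141, 347, 686]) open_box();
translate([157, 356, 1079]) open_box_2();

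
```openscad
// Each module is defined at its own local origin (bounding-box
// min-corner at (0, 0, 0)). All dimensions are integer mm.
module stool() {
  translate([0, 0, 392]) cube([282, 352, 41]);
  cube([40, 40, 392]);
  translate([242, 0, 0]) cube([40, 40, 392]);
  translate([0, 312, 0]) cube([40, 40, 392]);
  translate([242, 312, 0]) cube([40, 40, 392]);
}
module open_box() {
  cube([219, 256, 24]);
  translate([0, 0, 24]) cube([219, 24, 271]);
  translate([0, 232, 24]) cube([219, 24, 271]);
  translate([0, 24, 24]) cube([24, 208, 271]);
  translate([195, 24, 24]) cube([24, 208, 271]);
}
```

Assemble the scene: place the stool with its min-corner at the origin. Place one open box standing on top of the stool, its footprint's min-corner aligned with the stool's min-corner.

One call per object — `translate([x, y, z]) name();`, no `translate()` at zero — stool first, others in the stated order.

stool();
translate([0, 0, 433]) open_box();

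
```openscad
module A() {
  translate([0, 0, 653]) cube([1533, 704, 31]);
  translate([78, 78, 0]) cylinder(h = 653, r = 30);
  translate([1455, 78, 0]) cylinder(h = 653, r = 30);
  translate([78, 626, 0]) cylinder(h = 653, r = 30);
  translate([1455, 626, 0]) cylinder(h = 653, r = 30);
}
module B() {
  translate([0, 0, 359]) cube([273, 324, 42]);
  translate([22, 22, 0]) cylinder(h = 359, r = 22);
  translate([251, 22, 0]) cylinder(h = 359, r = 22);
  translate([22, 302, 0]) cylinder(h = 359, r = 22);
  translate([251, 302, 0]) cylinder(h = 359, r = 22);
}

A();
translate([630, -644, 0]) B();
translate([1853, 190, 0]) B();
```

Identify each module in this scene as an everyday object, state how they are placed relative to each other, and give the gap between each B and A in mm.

Each stool's nearest face is 320 mm from the table's bounding box.

A is a table. B is a stool. Two stools sit around the table at the −y, +x sides. The gap between each stool and the table is 320 mm.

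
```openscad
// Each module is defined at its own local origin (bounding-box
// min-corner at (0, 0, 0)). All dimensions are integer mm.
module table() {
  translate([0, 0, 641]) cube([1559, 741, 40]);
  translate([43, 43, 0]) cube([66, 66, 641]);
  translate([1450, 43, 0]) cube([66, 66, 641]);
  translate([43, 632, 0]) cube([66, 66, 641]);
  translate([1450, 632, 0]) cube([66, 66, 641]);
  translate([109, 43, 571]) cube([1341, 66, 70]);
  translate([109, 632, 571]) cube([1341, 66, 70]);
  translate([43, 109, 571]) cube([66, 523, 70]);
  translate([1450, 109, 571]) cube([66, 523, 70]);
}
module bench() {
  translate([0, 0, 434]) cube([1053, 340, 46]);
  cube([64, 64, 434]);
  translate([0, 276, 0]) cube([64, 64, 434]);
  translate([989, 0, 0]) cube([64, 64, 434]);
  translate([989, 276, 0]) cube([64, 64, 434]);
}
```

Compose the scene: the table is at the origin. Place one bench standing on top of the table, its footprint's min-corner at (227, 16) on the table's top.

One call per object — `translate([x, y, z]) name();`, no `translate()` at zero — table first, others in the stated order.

table();
translate([227, 16, 681]) bench();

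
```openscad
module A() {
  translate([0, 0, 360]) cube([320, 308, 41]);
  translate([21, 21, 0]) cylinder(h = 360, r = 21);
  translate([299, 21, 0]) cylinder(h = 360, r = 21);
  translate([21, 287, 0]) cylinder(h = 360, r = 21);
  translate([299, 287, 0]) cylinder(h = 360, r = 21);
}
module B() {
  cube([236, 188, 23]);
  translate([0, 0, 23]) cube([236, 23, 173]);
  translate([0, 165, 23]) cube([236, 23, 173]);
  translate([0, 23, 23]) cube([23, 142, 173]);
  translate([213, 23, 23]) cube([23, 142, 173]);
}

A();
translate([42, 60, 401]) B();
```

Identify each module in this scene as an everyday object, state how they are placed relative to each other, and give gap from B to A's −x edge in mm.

The open box's min-x is at 42; the stool's min-x is 0; gap = 42 mm.

A is a stool. B is an open box. The open box is on top of the stool, centred. The gap from the open box to the stool's −x edge is 42 mm.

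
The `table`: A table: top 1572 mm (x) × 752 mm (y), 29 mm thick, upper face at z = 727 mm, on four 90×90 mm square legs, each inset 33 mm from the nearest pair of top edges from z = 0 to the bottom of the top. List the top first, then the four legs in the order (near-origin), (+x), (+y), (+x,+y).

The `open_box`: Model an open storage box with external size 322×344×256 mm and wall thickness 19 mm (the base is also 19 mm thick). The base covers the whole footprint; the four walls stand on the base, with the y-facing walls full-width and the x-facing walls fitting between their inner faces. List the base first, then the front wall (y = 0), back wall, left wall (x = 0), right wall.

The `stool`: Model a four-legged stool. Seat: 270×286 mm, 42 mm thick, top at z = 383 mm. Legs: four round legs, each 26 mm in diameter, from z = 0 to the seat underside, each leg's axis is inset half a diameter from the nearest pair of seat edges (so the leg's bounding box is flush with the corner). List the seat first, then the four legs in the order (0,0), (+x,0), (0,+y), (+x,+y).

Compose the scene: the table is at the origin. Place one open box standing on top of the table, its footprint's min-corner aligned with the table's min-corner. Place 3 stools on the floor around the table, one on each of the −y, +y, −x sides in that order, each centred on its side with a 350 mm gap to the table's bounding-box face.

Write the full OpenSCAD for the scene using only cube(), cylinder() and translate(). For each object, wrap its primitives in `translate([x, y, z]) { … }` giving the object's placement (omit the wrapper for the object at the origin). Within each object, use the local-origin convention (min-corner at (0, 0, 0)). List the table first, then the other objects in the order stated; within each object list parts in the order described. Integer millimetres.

translate([0, 0, 698]) cube([1572, 752, 29]);
translate([33, 33, 0]) cube([90, 90, 698]);
translate([1449, 33, 0]) cube([90, 90, 698]);
translate([33, 629, 0]) cube([90, 90, 698]);
translate([1449, 629, 0]) cube([90, 90, 698]);
translate([0, 0, 727]) {
  cube([322, 344, 19]);
  translate([0, 0, 19]) cube([322, 19, 237]);
  translate([0, 325, 19]) cube([322, 19, 237]);
  translate([0, 19, 19]) cube([19, 306, 237]);
  translate([303, 19, 19]) cube([19, 306, 237]);
}
translate([651, -636, 0]) {
  translate([0, 0, 341]) cube([270, 286, 42]);
  translate([13, 13, 0]) cylinder(h = 341, r = 13);
  translate([257, 13, 0]) cylinder(h = 341, r = 13);
  translate([13, 273, 0]) cylinder(h = 341, r = 13);
  translate([257, 273, 0]) cylinder(h = 341, r = 13);
}
translate([651, 1102, 0]) {
  translate([0, 0, 341]) cube([270, 286, 42]);
  translate([13, 13, 0]) cylinder(h = 341, r = 13);
  translate([257, 13, 0]) cylinder(h = 341, r = 13);
  translate([13, 273, 0]) cylinder(h = 341, r = 13);
  translate([257, 273, 0]) cylinder(h = 341, r = 13);
}
translate([-620, 233, 0]) {
  translate([0, 0, 341]) cube([270, 286, 42]);
  translate([13, 13, 0]) cylinder(h = 341, r = 13);
  translate([257, 13, 0]) cylinder(h = 341, r = 13);
  translate([13, 273, 0]) cylinder(h = 341, r = 13);
  translate([257, 273, 0]) cylinder(h = 341, r = 13);
}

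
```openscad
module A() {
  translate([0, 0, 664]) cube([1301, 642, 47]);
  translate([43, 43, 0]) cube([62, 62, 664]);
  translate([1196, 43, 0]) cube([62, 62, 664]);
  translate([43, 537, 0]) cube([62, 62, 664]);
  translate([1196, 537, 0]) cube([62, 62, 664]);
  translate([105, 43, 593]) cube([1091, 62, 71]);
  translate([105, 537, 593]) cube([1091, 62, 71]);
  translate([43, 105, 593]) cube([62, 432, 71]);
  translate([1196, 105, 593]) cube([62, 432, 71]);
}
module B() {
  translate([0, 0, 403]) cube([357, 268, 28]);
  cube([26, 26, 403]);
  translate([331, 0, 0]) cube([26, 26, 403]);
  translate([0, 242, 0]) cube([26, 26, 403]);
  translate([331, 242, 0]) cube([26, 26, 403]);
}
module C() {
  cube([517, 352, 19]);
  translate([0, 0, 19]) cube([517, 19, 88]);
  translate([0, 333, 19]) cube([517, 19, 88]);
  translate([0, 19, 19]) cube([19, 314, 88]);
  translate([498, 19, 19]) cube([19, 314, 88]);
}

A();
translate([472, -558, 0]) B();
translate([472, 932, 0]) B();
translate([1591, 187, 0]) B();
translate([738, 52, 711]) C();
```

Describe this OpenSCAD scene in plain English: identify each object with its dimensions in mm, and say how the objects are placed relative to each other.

A is a table: top 1301 mm (x) × 642 mm (y), 47 mm thick, upper face at z = 711 mm, on four 62×62 mm square legs, each inset 43 mm from the nearest pair of top edges, running from z = 0 to the bottom of the top. Four apron rails, 62 mm thick and 71 mm tall, run between adjacent legs with their top edges flush with the underside of the top and their outer faces flush with the legs' outer faces.

B is a four-legged stool. The seat is a 357×268×28 mm slab whose top surface is at z = 431 mm; four square legs, each 26×26 mm in cross-section, run from the floor (z = 0) to the underside of the seat, each flush with a corner of the seat.

C is an open storage box with external size 517×352×107 mm and wall thickness 19 mm (the base is also 19 mm thick). The base covers the whole footprint; the four walls stand on the base, with the y-facing walls full-width and the x-facing walls fitting between their inner faces.

Three stools sit around the table at the −y, +y, +x sides. The open box is on top of the table.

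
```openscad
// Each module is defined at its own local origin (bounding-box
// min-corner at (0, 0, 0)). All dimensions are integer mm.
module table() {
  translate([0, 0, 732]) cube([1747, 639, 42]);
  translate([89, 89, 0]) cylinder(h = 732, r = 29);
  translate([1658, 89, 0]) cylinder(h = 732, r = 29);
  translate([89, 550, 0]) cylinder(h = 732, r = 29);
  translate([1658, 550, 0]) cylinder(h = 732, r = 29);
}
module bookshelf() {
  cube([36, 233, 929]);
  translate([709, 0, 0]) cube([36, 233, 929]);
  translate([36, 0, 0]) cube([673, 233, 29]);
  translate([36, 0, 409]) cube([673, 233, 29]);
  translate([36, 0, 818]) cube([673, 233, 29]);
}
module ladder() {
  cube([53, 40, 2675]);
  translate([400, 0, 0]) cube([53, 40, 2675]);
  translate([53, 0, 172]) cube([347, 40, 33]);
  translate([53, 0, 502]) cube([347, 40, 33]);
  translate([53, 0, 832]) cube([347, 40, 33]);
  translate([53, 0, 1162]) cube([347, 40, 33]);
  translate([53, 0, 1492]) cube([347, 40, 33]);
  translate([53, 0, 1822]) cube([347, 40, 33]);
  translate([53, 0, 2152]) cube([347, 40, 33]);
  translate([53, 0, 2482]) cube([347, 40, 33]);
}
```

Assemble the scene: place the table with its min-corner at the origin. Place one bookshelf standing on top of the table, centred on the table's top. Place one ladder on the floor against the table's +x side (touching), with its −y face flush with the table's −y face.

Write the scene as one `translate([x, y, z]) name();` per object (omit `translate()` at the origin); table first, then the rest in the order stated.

table();
translate([501, 203, 774]) bookshelf();
translate([1747, 0, 0]) ladder();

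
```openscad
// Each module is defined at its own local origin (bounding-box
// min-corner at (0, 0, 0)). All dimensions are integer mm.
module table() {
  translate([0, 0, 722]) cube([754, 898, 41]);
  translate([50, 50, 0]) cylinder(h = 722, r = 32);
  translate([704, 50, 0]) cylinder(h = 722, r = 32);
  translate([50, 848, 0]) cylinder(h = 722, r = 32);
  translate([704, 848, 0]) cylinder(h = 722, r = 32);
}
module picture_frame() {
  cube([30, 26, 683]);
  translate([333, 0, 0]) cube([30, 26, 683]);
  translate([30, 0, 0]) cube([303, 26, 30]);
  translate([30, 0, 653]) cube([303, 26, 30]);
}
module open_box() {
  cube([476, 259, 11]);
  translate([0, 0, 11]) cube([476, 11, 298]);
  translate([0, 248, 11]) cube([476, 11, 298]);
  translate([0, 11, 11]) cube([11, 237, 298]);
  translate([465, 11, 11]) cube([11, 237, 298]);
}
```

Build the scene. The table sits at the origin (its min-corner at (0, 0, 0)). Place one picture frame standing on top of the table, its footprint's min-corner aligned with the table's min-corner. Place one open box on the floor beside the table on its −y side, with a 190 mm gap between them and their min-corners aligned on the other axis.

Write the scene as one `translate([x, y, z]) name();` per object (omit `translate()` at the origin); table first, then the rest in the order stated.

table();
translate([0, 0, 763]) picture_frame();
translate([0, -449, 0]) open_box();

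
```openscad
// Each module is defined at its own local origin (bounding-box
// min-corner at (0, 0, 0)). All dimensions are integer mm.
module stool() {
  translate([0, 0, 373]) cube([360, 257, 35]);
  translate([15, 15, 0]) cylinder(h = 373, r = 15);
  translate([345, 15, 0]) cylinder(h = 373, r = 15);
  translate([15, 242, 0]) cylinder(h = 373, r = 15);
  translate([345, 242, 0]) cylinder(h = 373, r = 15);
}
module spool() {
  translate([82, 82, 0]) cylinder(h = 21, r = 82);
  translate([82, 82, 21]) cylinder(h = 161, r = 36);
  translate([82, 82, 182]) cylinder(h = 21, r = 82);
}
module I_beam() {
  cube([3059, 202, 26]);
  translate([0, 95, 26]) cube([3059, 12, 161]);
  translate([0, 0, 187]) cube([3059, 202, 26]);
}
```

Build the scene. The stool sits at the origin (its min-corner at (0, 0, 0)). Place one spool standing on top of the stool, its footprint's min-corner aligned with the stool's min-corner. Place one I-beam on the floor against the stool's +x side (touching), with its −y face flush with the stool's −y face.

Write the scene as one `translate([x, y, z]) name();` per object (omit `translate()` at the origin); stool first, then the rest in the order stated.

stool();
translate([0, 0, 408]) spool();
translate([360, 0, 0]) I_beam();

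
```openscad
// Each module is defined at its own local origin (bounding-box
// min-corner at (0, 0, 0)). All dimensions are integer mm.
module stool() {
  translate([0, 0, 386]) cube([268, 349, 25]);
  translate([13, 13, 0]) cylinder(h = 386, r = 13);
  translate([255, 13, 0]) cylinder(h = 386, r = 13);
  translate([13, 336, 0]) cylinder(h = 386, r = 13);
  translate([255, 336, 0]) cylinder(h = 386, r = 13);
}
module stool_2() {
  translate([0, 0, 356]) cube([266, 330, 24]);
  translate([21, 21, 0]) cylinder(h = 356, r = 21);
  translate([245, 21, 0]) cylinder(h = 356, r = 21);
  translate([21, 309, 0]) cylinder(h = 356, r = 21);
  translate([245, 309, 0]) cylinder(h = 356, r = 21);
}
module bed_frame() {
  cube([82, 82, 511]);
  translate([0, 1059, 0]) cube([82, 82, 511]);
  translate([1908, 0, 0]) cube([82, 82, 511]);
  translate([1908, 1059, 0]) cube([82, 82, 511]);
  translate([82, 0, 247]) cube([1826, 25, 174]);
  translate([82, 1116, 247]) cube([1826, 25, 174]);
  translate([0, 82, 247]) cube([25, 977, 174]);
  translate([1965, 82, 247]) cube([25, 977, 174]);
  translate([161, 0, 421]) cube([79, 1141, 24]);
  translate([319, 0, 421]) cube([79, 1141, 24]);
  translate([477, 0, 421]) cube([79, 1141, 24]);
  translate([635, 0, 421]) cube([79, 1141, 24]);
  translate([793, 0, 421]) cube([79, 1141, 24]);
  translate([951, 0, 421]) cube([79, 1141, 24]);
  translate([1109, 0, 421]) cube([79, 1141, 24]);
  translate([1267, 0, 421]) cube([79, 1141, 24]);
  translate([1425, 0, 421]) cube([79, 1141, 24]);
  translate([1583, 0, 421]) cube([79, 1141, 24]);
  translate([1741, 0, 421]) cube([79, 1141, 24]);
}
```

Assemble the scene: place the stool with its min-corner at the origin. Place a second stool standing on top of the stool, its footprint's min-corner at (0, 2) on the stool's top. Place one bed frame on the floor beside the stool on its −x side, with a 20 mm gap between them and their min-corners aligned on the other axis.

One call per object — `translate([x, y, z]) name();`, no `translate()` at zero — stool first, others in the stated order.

stool();
translate([0, 2, 411]) stool_2();
translate([-2010, 0, 0]) bed_frame();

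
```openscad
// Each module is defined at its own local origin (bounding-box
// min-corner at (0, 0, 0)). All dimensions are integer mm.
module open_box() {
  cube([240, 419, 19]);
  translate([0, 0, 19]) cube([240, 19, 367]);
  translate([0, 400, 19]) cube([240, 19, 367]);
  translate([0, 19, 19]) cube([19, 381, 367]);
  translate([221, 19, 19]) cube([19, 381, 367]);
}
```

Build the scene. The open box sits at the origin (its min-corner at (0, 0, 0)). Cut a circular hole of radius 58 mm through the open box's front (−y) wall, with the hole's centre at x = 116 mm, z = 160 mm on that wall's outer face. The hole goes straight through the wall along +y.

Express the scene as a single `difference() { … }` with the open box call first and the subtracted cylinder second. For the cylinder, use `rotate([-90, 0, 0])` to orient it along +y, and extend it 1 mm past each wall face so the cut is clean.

difference() {
  open_box();
  translate([116, -1, 160]) rotate([-90, 0, 0]) cylinder(h = 21, r = 58);
}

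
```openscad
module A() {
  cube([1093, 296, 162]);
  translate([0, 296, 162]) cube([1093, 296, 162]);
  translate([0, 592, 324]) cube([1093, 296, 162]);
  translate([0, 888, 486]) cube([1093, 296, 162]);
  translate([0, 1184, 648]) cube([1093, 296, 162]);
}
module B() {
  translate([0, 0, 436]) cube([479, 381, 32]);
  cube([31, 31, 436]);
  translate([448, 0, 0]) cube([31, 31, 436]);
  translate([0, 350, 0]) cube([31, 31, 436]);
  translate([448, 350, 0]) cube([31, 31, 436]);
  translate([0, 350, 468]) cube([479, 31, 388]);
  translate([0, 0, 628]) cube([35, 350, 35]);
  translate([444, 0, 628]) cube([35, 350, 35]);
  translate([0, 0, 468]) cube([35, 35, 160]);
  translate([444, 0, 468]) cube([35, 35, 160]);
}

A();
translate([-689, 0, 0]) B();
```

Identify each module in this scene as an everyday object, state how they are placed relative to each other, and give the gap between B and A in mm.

The chair's nearest face is 210 mm from the staircase's −x face.

A is a staircase. B is a chair. The chair is on the floor beside the staircase on its −x side. The gap between the chair and the staircase is 210 mm.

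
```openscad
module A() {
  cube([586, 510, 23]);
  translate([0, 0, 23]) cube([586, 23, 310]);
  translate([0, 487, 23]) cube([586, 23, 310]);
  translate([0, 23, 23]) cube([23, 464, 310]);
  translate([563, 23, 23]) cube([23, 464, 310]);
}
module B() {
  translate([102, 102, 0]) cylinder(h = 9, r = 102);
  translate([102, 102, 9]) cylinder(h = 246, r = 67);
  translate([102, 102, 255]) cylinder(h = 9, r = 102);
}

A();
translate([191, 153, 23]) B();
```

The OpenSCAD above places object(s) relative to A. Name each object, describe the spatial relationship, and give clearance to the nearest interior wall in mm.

Clearances: x = 168, y = 130; minimum 130 mm.

A is an open box. B is a spool. The spool sits inside the open box, centred. The clearance to the nearest interior wall is 130 mm.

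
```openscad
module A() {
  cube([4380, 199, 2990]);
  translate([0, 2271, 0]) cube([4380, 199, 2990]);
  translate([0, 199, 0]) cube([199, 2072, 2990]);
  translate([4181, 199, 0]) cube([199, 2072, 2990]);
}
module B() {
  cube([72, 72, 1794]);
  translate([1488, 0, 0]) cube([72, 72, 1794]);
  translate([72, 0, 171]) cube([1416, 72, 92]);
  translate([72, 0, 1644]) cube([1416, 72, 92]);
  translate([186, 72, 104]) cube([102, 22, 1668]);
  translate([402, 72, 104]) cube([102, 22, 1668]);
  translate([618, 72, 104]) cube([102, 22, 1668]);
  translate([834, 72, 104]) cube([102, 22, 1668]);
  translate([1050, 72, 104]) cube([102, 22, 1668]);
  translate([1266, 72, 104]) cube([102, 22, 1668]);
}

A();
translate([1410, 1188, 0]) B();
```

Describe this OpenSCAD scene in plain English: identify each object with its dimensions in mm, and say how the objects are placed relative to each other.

A is the wall frame of a small rectangular building: four walls, each 2990 mm tall and 199 mm thick, enclosing a footprint 4380 mm (x) by 2470 mm (y) outside-to-outside, with no floor or roof. The front and back walls (the −y and +y sides) span the full width; the two side walls fit between them.

B is a fence section. Two 72×72 mm posts, 1794 mm tall, stand on the floor with a clear span of 1416 mm between their inner faces. Two horizontal rails of 72×92 mm section span the gap between the posts with their undersides at z = 171 mm and z = 1644 mm, flush with the posts' −y face. 6 pickets, each 102 mm wide, 22 mm thick and 1668 mm tall, are fixed to the +y face of the rails with their bottoms at z = 104 mm, evenly spaced across the span with equal gaps (rounded down to the nearest mm) at the −x end and between each pair — any rounding remainder accumulates at the +x end.

The fence section sits inside the house frame, centred.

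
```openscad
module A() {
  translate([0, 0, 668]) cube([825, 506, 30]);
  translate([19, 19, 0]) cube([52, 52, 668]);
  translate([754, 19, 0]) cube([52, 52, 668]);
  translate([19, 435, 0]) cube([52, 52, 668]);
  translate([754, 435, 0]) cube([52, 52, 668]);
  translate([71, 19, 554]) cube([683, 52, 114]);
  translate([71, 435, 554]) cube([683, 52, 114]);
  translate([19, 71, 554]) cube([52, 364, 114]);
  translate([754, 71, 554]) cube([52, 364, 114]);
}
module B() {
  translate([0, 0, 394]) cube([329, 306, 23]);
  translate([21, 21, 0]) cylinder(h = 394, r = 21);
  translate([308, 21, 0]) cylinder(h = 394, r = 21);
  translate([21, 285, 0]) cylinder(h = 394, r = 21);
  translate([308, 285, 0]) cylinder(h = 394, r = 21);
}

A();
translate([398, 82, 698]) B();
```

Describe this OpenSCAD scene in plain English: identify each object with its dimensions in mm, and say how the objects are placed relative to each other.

A is a table with a 825×506 mm rectangular top, 30 mm thick, top surface at z = 698 mm, supported by four 52×52 mm square legs, each inset 19 mm from the nearest pair of top edges, running from the floor. Four apron rails, 52 mm thick and 114 mm tall, run between adjacent legs with their top edges flush with the underside of the top and their outer faces flush with the legs' outer faces.

B is a simple wooden stool: a rectangular seat 329 mm (x) by 306 mm (y), 23 mm thick, top face at z = 417 mm, on four round legs, each 42 mm in diameter. The legs rest on z = 0, each leg's axis is inset half a diameter from the nearest pair of seat edges (so the leg's bounding box is flush with the corner).

The stool is on top of the table.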